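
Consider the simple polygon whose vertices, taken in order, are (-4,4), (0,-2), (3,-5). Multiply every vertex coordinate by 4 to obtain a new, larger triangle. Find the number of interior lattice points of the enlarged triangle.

The shoelace formula gives twice the area as |[(-4)·(-2) − 0·4] + [0·(-5) − 3·(-2)] + [3·4 − (-4)·(-5)]| = 6, so the area is 3.
Summing gcd(|Δx|,|Δy|) over the edges gives the boundary count: gcd(4,6) + gcd(3,3) + gcd(7,9) = 2+3+1 = 6.
Scaling by 4 multiplies the area by 4² = 16 (so the new area is 48) and multiplies the boundary lattice-point count by 4, giving 24.
By Pick's theorem, the interior count of the dilated polygon is 48 − 24/2 + 1 = 37.

37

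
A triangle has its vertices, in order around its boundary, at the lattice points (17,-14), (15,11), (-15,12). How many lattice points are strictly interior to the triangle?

373

By the shoelace formula, twice the signed area is |(17·11 − 15·(-14)) + (15·12 − (-15)·11) + ((-15)·(-14) − 17·12)| = 748, so the area is 374.
Summing gcd(|Δx|,|Δy|) over the edges gives the boundary count: gcd(2,25) + gcd(30,1) + gcd(32,26) = 1+1+2 = 4.
Pick's theorem gives I = A − B/2 + 1 = 374 − 4/2 + 1 = 373.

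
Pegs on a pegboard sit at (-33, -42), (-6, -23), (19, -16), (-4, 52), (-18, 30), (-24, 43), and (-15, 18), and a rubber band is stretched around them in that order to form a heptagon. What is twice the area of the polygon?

Using the shoelace formula, 2A = |((-33)·(-23) − (-6)·(-42)) + ((-6)·(-16) − 19·(-23)) + (19·52 − (-4)·(-16)) + ((-4)·30 − (-18)·52) + ((-18)·43 − (-24)·30) + ((-24)·18 − (-15)·43) + ((-15)·(-42) − (-33)·18)| = 4163, so the area is 2081.5.

4163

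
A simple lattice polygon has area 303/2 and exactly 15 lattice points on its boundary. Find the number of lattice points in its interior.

From Pick's theorem, I = A − B/2 + 1 = 303/2 − 15/2 + 1 = 145.

145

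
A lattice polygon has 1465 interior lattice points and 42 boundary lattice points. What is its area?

Pick's theorem states A = I + B/2 − 1, so A = 1465 + 42/2 − 1 = 1485.

1485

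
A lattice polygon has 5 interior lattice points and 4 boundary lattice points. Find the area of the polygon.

6

Pick's theorem states A = I + B/2 − 1, so A = 5 + 4/2 − 1 = 6.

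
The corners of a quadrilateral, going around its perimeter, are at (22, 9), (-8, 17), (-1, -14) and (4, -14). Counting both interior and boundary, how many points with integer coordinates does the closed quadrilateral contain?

500

The shoelace formula gives twice the area as |(22·17 − (-8)·9) + ((-8)·(-14) − (-1)·17) + ((-1)·(-14) − 4·(-14)) + (4·9 − 22·(-14))| = 989, so the area is 989/2.
Along each edge there are gcd(|Δx|,|Δy|)+1 lattice points, so counting each shared vertex once the boundary has gcd(30,8) + gcd(7,31) + gcd(5,0) + gcd(18,23) = 2+1+5+1 = 9.
Pick's theorem gives I = A − B/2 + 1 = 989/2 − 9/2 + 1 = 491, so the closed region contains I + B = 491 + 9 = 500 lattice points.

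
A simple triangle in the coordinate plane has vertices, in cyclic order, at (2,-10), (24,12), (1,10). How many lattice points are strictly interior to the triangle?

By the shoelace formula, twice the signed area is |(2·12 − 24·(-10)) + (24·10 − 1·12) + (1·(-10) − 2·10)| = 462, so the area is 231.
The number of boundary lattice points is Σ gcd(|Δx|,|Δy|) = gcd(22,22) + gcd(23,2) + gcd(1,20) = 22+1+1 = 24.
By Pick's theorem A = I + B/2 − 1, so I = 231 − 24/2 + 1 = 220.

220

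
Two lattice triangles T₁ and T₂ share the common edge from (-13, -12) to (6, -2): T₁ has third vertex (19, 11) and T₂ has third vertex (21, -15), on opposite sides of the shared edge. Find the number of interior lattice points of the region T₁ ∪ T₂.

250

The union is the simple quadrilateral with vertices (-13, -12), (19, 11), (6, -2), (21, -15) in order.
Using the shoelace formula, 2A = |[(-13)·11 − 19·(-12)] + [19·(-2) − 6·11] + [6·(-15) − 21·(-2)] + [21·(-12) − (-13)·(-15)]| = 514, so the area is 257.
Summing gcd(|Δx|,|Δy|) over the edges gives the boundary count: gcd(32,23) + gcd(13,13) + gcd(15,13) + gcd(34,3) = 1+13+1+1 = 16.
By Pick's theorem I = A − B/2 + 1 = 257 − 16/2 + 1 = 250.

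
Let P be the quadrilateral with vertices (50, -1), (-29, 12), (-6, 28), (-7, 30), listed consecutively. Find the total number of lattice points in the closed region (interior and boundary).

The shoelace formula gives twice the area as |[50·12 − (-29)·(-1)] + [(-29)·28 − (-6)·12] + [(-6)·30 − (-7)·28] + [(-7)·(-1) − 50·30]| = 1646, so the area is 823.
Along each edge there are gcd(|Δx|,|Δy|)+1 lattice points, so counting each shared vertex once the boundary has gcd(79,13) + gcd(23,16) + gcd(1,2) + gcd(57,31) = 1+1+1+1 = 4.
Pick's theorem gives I = A − B/2 + 1 = 823 − 4/2 + 1 = 822, so the closed region contains I + B = 822 + 4 = 826 lattice points.

826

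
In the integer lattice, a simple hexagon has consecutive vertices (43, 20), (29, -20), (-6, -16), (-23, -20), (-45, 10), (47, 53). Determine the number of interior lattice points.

By the shoelace formula, twice the signed area is |[43·(-20) − 29·20] + [29·(-16) − (-6)·(-20)] + [(-6)·(-20) − (-23)·(-16)] + [(-23)·10 − (-45)·(-20)] + [(-45)·53 − 47·10] + [47·20 − 43·53]| = 7596, so the area is 3798.
Summing gcd(|Δx|,|Δy|) over the edges gives the boundary count: gcd(14,40) + gcd(35,4) + gcd(17,4) + gcd(22,30) + gcd(92,43) + gcd(4,33) = 2+1+1+2+1+1 = 8.
Pick's theorem gives I = A − B/2 + 1 = 3798 − 8/2 + 1 = 3795.

3795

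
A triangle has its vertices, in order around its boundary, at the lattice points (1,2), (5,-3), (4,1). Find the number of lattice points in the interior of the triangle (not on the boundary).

The shoelace formula gives twice the area as |[1·(-3) − 5·2] + [5·1 − 4·(-3)] + [4·2 − 1·1]| = 11, so the area is 11/2.
Along each edge there are gcd(|Δx|,|Δy|)+1 lattice points, so counting each shared vertex once the boundary has gcd(4,5) + gcd(1,4) + gcd(3,1) = 1+1+1 = 3.
Pick's theorem gives I = A − B/2 + 1 = 11/2 − 3/2 + 1 = 5.

5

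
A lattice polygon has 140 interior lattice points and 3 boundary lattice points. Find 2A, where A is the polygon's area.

281

By Pick's theorem, A = I + B/2 − 1 = 140 + 3/2 − 1 = 281/2.
Hence 2A = 281.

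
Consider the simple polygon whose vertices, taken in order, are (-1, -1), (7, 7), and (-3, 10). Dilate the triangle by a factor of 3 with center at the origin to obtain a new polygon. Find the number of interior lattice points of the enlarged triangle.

454

The shoelace formula gives twice the area as |[(-1)·7 − 7·(-1)] + [7·10 − (-3)·7] + [(-3)·(-1) − (-1)·10]| = 104, so the area is 52.
Along each edge there are gcd(|Δx|,|Δy|)+1 lattice points, so counting each shared vertex once the boundary has gcd(8,8) + gcd(10,3) + gcd(2,11) = 8+1+1 = 10.
Scaling by 3 multiplies the area by 3² = 9 (so the new area is 468) and multiplies the boundary lattice-point count by 3, giving 30.
By Pick's theorem, the interior count of the dilated polygon is 468 − 30/2 + 1 = 454.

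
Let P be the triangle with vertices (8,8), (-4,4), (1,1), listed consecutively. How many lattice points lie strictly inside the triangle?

The shoelace formula gives twice the area as |(8·4 − (-4)·8) + ((-4)·1 − 1·4) + (1·8 − 8·1)| = 56, so the area is 28.
Along each edge there are gcd(|Δx|,|Δy|)+1 lattice points, so counting each shared vertex once the boundary has gcd(12,4) + gcd(5,3) + gcd(7,7) = 4+1+7 = 12.
Pick's theorem gives I = A − B/2 + 1 = 28 − 12/2 + 1 = 23.

23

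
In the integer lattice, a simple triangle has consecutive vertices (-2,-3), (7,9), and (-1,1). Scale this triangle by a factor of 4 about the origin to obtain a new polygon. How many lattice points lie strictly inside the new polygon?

Using the shoelace formula, 2A = |[(-2)·9 − 7·(-3)] + [7·1 − (-1)·9] + [(-1)·(-3) − (-2)·1]| = 24, so the area is 12.
Summing gcd(|Δx|,|Δy|) over the edges gives the boundary count: gcd(9,12) + gcd(8,8) + gcd(1,4) = 3+8+1 = 12.
Scaling by 4 multiplies the area by 4² = 16 (so the new area is 192) and multiplies the boundary lattice-point count by 4, giving 48.
By Pick's theorem, the interior count of the dilated polygon is 192 − 48/2 + 1 = 169.

169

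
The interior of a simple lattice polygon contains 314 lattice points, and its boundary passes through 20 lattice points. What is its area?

323

Pick's theorem states A = I + B/2 − 1, so A = 314 + 20/2 − 1 = 323.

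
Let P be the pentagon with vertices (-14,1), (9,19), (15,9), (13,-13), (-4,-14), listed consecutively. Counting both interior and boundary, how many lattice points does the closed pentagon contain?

The shoelace formula gives twice the area as |((-14)·19 − 9·1) + (9·9 − 15·19) + (15·(-13) − 13·9) + (13·(-14) − (-4)·(-13)) + ((-4)·1 − (-14)·(-14))| = 1225, so the area is 612.5.
Summing gcd(|Δx|,|Δy|) over the edges gives the boundary count: gcd(23,18) + gcd(6,10) + gcd(2,22) + gcd(17,1) + gcd(10,15) = 1+2+2+1+5 = 11.
Pick's theorem gives I = A − B/2 + 1 = 612.5 − 11/2 + 1 = 608, so the closed region contains I + B = 608 + 11 = 619 lattice points.

619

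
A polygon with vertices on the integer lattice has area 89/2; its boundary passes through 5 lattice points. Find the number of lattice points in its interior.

From Pick's theorem, I = A − B/2 + 1 = 89/2 − 5/2 + 1 = 43.

43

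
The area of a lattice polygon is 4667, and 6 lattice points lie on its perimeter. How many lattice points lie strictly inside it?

Pick's theorem A = I + B/2 − 1 rearranges to I = A − B/2 + 1 = 4667 − 6/2 + 1 = 4665.

4665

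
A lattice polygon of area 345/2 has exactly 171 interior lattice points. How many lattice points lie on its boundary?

Pick's theorem gives A = I + B/2 − 1, so B = 2(A − I + 1) = 2(345/2 − 171 + 1) = 5.

5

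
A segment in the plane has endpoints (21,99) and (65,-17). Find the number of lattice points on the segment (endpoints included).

The number of lattice points on a segment between lattice points is gcd(|Δx|,|Δy|) + 1 = gcd(44,116) + 1 = 4 + 1 = 5.

5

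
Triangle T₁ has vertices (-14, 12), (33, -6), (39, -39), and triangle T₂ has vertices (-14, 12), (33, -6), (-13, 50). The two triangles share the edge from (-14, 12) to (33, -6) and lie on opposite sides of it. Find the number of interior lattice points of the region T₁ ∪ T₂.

The union is the simple quadrilateral with vertices (-14, 12), (39, -39), (33, -6), (-13, 50) in order.
Using the shoelace formula, 2A = |[(-14)·(-39) − 39·12] + [39·(-6) − 33·(-39)] + [33·50 − (-13)·(-6)] + [(-13)·12 − (-14)·50]| = 3247, so the area is 1623.5.
Summing gcd(|Δx|,|Δy|) over the edges gives the boundary count: gcd(53,51) + gcd(6,33) + gcd(46,56) + gcd(1,38) = 1+3+2+1 = 7.
By Pick's theorem I = A − B/2 + 1 = 1623.5 − 7/2 + 1 = 1621.

1621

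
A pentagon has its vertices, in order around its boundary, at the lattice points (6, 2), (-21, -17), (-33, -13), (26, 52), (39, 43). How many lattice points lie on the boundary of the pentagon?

Along each edge there are gcd(|Δx|,|Δy|)+1 lattice points, so counting each shared vertex once the boundary has gcd(27,19) + gcd(12,4) + gcd(59,65) + gcd(13,9) + gcd(33,41) = 1+4+1+1+1 = 8.

8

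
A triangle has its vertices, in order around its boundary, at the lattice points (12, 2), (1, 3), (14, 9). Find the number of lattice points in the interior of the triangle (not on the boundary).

39

The shoelace formula gives twice the area as |[12·3 − 1·2] + [1·9 − 14·3] + [14·2 − 12·9]| = 79, so the area is 39.5.
Summing gcd(|Δx|,|Δy|) over the edges gives the boundary count: gcd(11,1) + gcd(13,6) + gcd(2,7) = 1+1+1 = 3.
Pick's theorem gives I = A − B/2 + 1 = 39.5 − 3/2 + 1 = 39.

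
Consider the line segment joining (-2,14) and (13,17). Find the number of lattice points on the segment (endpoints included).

4

The number of lattice points on a segment between lattice points is gcd(|Δx|,|Δy|) + 1 = gcd(15,3) + 1 = 3 + 1 = 4.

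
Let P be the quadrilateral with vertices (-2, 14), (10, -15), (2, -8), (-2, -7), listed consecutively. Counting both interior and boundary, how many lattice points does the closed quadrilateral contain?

By the shoelace formula, twice the signed area is |[(-2)·(-15) − 10·14] + [10·(-8) − 2·(-15)] + [2·(-7) − (-2)·(-8)] + [(-2)·14 − (-2)·(-7)]| = 232, so the area is 116.
The number of boundary lattice points is Σ gcd(|Δx|,|Δy|) = gcd(12,29) + gcd(8,7) + gcd(4,1) + gcd(0,21) = 1+1+1+21 = 24.
Pick's theorem gives I = A − B/2 + 1 = 116 − 24/2 + 1 = 105, so the closed region contains I + B = 105 + 24 = 129 lattice points.

129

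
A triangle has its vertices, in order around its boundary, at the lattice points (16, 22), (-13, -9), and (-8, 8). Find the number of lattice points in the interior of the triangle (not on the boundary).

By the shoelace formula, twice the signed area is |[16·(-9) − (-13)·22] + [(-13)·8 − (-8)·(-9)] + [(-8)·22 − 16·8]| = 338, so the area is 169.
Summing gcd(|Δx|,|Δy|) over the edges gives the boundary count: gcd(29,31) + gcd(5,17) + gcd(24,14) = 1+1+2 = 4.
Pick's theorem gives I = A − B/2 + 1 = 169 − 4/2 + 1 = 168.

168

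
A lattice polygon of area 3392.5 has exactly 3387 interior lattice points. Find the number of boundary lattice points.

Pick's theorem gives A = I + B/2 − 1, so B = 2(A − I + 1) = 2(3392.5 − 3387 + 1) = 13.

13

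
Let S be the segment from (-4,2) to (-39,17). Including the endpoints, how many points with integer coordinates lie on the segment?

6

The number of lattice points on a segment between lattice points is gcd(|Δx|,|Δy|) + 1 = gcd(35,15) + 1 = 5 + 1 = 6.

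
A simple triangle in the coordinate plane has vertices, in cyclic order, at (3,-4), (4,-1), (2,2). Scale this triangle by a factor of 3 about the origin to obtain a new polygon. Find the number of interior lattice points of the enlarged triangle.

The shoelace formula gives twice the area as |[3·(-1) − 4·(-4)] + [4·2 − 2·(-1)] + [2·(-4) − 3·2]| = 9, so the area is 9/2.
Summing gcd(|Δx|,|Δy|) over the edges gives the boundary count: gcd(1,3) + gcd(2,3) + gcd(1,6) = 1+1+1 = 3.
Scaling by 3 multiplies the area by 3² = 9 (so the new area is 40.5) and multiplies the boundary lattice-point count by 3, giving 9.
By Pick's theorem, the interior count of the dilated polygon is 40.5 − 9/2 + 1 = 37.

37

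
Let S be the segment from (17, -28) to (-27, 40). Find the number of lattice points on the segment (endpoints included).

The number of lattice points on a segment between lattice points is gcd(|Δx|,|Δy|) + 1 = gcd(44,68) + 1 = 4 + 1 = 5.

5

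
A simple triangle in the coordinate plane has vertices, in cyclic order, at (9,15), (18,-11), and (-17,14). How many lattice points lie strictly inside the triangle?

340

Using the shoelace formula, 2A = |[9·(-11) − 18·15] + [18·14 − (-17)·(-11)] + [(-17)·15 − 9·14]| = 685, so the area is 342.5.
The number of boundary lattice points is Σ gcd(|Δx|,|Δy|) = gcd(9,26) + gcd(35,25) + gcd(26,1) = 1+5+1 = 7.
By Pick's theorem A = I + B/2 − 1, so I = 342.5 − 7/2 + 1 = 340.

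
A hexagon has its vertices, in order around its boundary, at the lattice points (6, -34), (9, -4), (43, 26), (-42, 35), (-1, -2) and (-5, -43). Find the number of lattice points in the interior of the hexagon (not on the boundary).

The shoelace formula gives twice the area as |[6·(-4) − 9·(-34)] + [9·26 − 43·(-4)] + [43·35 − (-42)·26] + [(-42)·(-2) − (-1)·35] + [(-1)·(-43) − (-5)·(-2)] + [(-5)·(-34) − 6·(-43)]| = 3865, so the area is 3865/2.
The number of boundary lattice points is Σ gcd(|Δx|,|Δy|) = gcd(3,30) + gcd(34,30) + gcd(85,9) + gcd(41,37) + gcd(4,41) + gcd(11,9) = 3+2+1+1+1+1 = 9.
By Pick's theorem A = I + B/2 − 1, so I = 3865/2 − 9/2 + 1 = 1929.

1929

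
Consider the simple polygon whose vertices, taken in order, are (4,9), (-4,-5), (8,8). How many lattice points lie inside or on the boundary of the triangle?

35

The shoelace formula gives twice the area as |(4·(-5) − (-4)·9) + ((-4)·8 − 8·(-5)) + (8·9 − 4·8)| = 64, so the area is 32.
Along each edge there are gcd(|Δx|,|Δy|)+1 lattice points, so counting each shared vertex once the boundary has gcd(8,14) + gcd(12,13) + gcd(4,1) = 2+1+1 = 4.
Pick's theorem gives I = A − B/2 + 1 = 32 − 4/2 + 1 = 31, so the closed region contains I + B = 31 + 4 = 35 lattice points.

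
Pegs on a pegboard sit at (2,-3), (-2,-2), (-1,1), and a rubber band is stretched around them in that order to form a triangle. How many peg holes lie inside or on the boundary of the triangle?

The shoelace formula gives twice the area as |[2·(-2) − (-2)·(-3)] + [(-2)·1 − (-1)·(-2)] + [(-1)·(-3) − 2·1]| = 13, so the area is 6.5.
Along each edge there are gcd(|Δx|,|Δy|)+1 lattice points, so counting each shared vertex once the boundary has gcd(4,1) + gcd(1,3) + gcd(3,4) = 1+1+1 = 3.
Pick's theorem gives I = A − B/2 + 1 = 6.5 − 3/2 + 1 = 6, so the closed region contains I + B = 6 + 3 = 9 lattice points.

9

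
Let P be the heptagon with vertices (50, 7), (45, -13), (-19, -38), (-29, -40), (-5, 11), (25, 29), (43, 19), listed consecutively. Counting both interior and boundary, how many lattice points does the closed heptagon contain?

The shoelace formula gives twice the area as |[50·(-13) − 45·7] + [45·(-38) − (-19)·(-13)] + [(-19)·(-40) − (-29)·(-38)] + [(-29)·11 − (-5)·(-40)] + [(-5)·29 − 25·11] + [25·19 − 43·29] + [43·7 − 50·19]| = 5624, so the area is 2812.
Along each edge there are gcd(|Δx|,|Δy|)+1 lattice points, so counting each shared vertex once the boundary has gcd(5,20) + gcd(64,25) + gcd(10,2) + gcd(24,51) + gcd(30,18) + gcd(18,10) + gcd(7,12) = 5+1+2+3+6+2+1 = 20.
Pick's theorem gives I = A − B/2 + 1 = 2812 − 20/2 + 1 = 2803, so the closed region contains I + B = 2803 + 20 = 2823 lattice points.

2823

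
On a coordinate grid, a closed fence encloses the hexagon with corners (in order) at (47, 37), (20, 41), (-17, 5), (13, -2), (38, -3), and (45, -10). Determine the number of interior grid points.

Using the shoelace formula, 2A = |(47·41 − 20·37) + (20·5 − (-17)·41) + ((-17)·(-2) − 13·5) + (13·(-3) − 38·(-2)) + (38·(-10) − 45·(-3)) + (45·37 − 47·(-10))| = 3880, so the area is 1940.
The number of boundary lattice points is Σ gcd(|Δx|,|Δy|) = gcd(27,4) + gcd(37,36) + gcd(30,7) + gcd(25,1) + gcd(7,7) + gcd(2,47) = 1+1+1+1+7+1 = 12.
Pick's theorem gives I = A − B/2 + 1 = 1940 − 12/2 + 1 = 1935.

1935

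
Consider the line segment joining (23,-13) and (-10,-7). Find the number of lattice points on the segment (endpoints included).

The number of lattice points on a segment between lattice points is gcd(|Δx|,|Δy|) + 1 = gcd(33,6) + 1 = 3 + 1 = 4.

4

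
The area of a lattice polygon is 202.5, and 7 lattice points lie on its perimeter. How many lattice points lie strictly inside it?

200

From Pick's theorem, I = A − B/2 + 1 = 202.5 − 7/2 + 1 = 200.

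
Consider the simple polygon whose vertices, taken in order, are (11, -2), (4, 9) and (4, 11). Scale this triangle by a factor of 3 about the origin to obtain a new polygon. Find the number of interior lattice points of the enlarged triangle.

58

By the shoelace formula, twice the signed area is |[11·9 − 4·(-2)] + [4·11 − 4·9] + [4·(-2) − 11·11]| = 14, so the area is 7.
Along each edge there are gcd(|Δx|,|Δy|)+1 lattice points, so counting each shared vertex once the boundary has gcd(7,11) + gcd(0,2) + gcd(7,13) = 1+2+1 = 4.
Scaling by 3 multiplies the area by 3² = 9 (so the new area is 63) and multiplies the boundary lattice-point count by 3, giving 12.
By Pick's theorem, the interior count of the dilated polygon is 63 − 12/2 + 1 = 58.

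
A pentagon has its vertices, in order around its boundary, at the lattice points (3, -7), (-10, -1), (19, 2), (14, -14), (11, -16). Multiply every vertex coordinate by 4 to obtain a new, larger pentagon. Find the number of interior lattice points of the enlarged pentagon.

The shoelace formula gives twice the area as |[3·(-1) − (-10)·(-7)] + [(-10)·2 − 19·(-1)] + [19·(-14) − 14·2] + [14·(-16) − 11·(-14)] + [11·(-7) − 3·(-16)]| = 467, so the area is 467/2.
Summing gcd(|Δx|,|Δy|) over the edges gives the boundary count: gcd(13,6) + gcd(29,3) + gcd(5,16) + gcd(3,2) + gcd(8,9) = 1+1+1+1+1 = 5.
Scaling by 4 multiplies the area by 4² = 16 (so the new area is 3736) and multiplies the boundary lattice-point count by 4, giving 20.
By Pick's theorem, the interior count of the dilated polygon is 3736 − 20/2 + 1 = 3727.

3727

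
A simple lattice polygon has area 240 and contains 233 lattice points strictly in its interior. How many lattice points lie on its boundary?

16

Pick's theorem gives A = I + B/2 − 1, so B = 2(A − I + 1) = 2(240 − 233 + 1) = 16.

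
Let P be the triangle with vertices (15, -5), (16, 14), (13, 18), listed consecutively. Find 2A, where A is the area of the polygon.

The shoelace formula gives twice the area as |[15·14 − 16·(-5)] + [16·18 − 13·14] + [13·(-5) − 15·18]| = 61, so the area is 30.5.

61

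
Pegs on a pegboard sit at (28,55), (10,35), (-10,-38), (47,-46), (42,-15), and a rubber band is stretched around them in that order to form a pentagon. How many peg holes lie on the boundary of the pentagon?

Along each edge there are gcd(|Δx|,|Δy|)+1 lattice points, so counting each shared vertex once the boundary has gcd(18,20) + gcd(20,73) + gcd(57,8) + gcd(5,31) + gcd(14,70) = 2+1+1+1+14 = 19.

19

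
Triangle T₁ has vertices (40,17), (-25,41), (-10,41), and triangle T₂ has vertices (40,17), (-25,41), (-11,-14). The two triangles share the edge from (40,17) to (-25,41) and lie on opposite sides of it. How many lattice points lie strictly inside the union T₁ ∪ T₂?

1791

The union is the simple quadrilateral with vertices (40,17), (-10,41), (-25,41), (-11,-14) in order.
By the shoelace formula, twice the signed area is |(40·41 − (-10)·17) + ((-10)·41 − (-25)·41) + ((-25)·(-14) − (-11)·41) + ((-11)·17 − 40·(-14))| = 3599, so the area is 3599/2.
Along each edge there are gcd(|Δx|,|Δy|)+1 lattice points, so counting each shared vertex once the boundary has gcd(50,24) + gcd(15,0) + gcd(14,55) + gcd(51,31) = 2+15+1+1 = 19.
By Pick's theorem I = A − B/2 + 1 = 3599/2 − 19/2 + 1 = 1791.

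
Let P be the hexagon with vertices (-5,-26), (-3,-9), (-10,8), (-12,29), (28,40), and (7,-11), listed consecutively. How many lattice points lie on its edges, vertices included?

Along each edge there are gcd(|Δx|,|Δy|)+1 lattice points, so counting each shared vertex once the boundary has gcd(2,17) + gcd(7,17) + gcd(2,21) + gcd(40,11) + gcd(21,51) + gcd(12,15) = 1+1+1+1+3+3 = 10.

10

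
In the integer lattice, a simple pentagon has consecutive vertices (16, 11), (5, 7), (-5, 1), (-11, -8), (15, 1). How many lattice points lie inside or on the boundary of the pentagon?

208

By the shoelace formula, twice the signed area is |(16·7 − 5·11) + (5·1 − (-5)·7) + ((-5)·(-8) − (-11)·1) + ((-11)·1 − 15·(-8)) + (15·11 − 16·1)| = 406, so the area is 203.
Along each edge there are gcd(|Δx|,|Δy|)+1 lattice points, so counting each shared vertex once the boundary has gcd(11,4) + gcd(10,6) + gcd(6,9) + gcd(26,9) + gcd(1,10) = 1+2+3+1+1 = 8.
Pick's theorem gives I = A − B/2 + 1 = 203 − 8/2 + 1 = 200, so the closed region contains I + B = 200 + 8 = 208 lattice points.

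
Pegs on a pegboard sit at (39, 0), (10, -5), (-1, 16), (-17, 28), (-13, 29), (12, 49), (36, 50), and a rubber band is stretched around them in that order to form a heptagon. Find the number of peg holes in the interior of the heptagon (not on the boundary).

2006

Using the shoelace formula, 2A = |(39·(-5) − 10·0) + (10·16 − (-1)·(-5)) + ((-1)·28 − (-17)·16) + ((-17)·29 − (-13)·28) + ((-13)·49 − 12·29) + (12·50 − 36·49) + (36·0 − 39·50)| = 4024, so the area is 2012.
Summing gcd(|Δx|,|Δy|) over the edges gives the boundary count: gcd(29,5) + gcd(11,21) + gcd(16,12) + gcd(4,1) + gcd(25,20) + gcd(24,1) + gcd(3,50) = 1+1+4+1+5+1+1 = 14.
By Pick's theorem A = I + B/2 − 1, so I = 2012 − 14/2 + 1 = 2006.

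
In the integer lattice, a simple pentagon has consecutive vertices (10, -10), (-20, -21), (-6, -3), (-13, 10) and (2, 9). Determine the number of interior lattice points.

The shoelace formula gives twice the area as |(10·(-21) − (-20)·(-10)) + ((-20)·(-3) − (-6)·(-21)) + ((-6)·10 − (-13)·(-3)) + ((-13)·9 − 2·10) + (2·(-10) − 10·9)| = 822, so the area is 411.
The number of boundary lattice points is Σ gcd(|Δx|,|Δy|) = gcd(30,11) + gcd(14,18) + gcd(7,13) + gcd(15,1) + gcd(8,19) = 1+2+1+1+1 = 6.
Pick's theorem gives I = A − B/2 + 1 = 411 − 6/2 + 1 = 409.

409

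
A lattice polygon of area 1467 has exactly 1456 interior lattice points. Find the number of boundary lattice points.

24

Pick's theorem gives A = I + B/2 − 1, so B = 2(A − I + 1) = 2(1467 − 1456 + 1) = 24.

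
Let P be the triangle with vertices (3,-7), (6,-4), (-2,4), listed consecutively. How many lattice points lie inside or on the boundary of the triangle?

By the shoelace formula, twice the signed area is |(3·(-4) − 6·(-7)) + (6·4 − (-2)·(-4)) + ((-2)·(-7) − 3·4)| = 48, so the area is 24.
Summing gcd(|Δx|,|Δy|) over the edges gives the boundary count: gcd(3,3) + gcd(8,8) + gcd(5,11) = 3+8+1 = 12.
Pick's theorem gives I = A − B/2 + 1 = 24 − 12/2 + 1 = 19, so the closed region contains I + B = 19 + 12 = 31 lattice points.

31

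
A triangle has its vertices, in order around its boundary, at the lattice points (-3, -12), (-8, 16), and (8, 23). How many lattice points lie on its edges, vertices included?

3

Along each edge there are gcd(|Δx|,|Δy|)+1 lattice points, so counting each shared vertex once the boundary has gcd(5,28) + gcd(16,7) + gcd(11,35) = 1+1+1 = 3.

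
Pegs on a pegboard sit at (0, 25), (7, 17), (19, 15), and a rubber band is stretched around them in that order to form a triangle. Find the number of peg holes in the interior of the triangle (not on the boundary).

40

By the shoelace formula, twice the signed area is |[0·17 − 7·25] + [7·15 − 19·17] + [19·25 − 0·15]| = 82, so the area is 41.
Summing gcd(|Δx|,|Δy|) over the edges gives the boundary count: gcd(7,8) + gcd(12,2) + gcd(19,10) = 1+2+1 = 4.
Pick's theorem gives I = A − B/2 + 1 = 41 − 4/2 + 1 = 40.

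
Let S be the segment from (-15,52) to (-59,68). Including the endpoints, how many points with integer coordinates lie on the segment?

The number of lattice points on a segment between lattice points is gcd(|Δx|,|Δy|) + 1 = gcd(44,16) + 1 = 4 + 1 = 5.

5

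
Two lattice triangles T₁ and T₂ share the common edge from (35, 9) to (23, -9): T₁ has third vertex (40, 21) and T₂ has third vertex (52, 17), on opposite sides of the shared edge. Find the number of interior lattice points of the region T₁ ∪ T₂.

The union is the simple quadrilateral with vertices (35, 9), (40, 21), (23, -9), (52, 17) in order.
The shoelace formula gives twice the area as |(35·21 − 40·9) + (40·(-9) − 23·21) + (23·17 − 52·(-9)) + (52·9 − 35·17)| = 264, so the area is 132.
Summing gcd(|Δx|,|Δy|) over the edges gives the boundary count: gcd(5,12) + gcd(17,30) + gcd(29,26) + gcd(17,8) = 1+1+1+1 = 4.
By Pick's theorem I = A − B/2 + 1 = 132 − 4/2 + 1 = 131.

131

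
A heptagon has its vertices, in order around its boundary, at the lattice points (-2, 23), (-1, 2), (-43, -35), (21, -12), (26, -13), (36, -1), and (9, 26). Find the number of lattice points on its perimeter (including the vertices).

34

Summing gcd(|Δx|,|Δy|) over the edges gives the boundary count: gcd(1,21) + gcd(42,37) + gcd(64,23) + gcd(5,1) + gcd(10,12) + gcd(27,27) + gcd(11,3) = 1+1+1+1+2+27+1 = 34.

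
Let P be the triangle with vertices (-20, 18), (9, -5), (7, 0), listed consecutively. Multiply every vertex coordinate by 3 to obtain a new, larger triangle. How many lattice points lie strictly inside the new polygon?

430

Using the shoelace formula, 2A = |[(-20)·(-5) − 9·18] + [9·0 − 7·(-5)] + [7·18 − (-20)·0]| = 99, so the area is 99/2.
The number of boundary lattice points is Σ gcd(|Δx|,|Δy|) = gcd(29,23) + gcd(2,5) + gcd(27,18) = 1+1+9 = 11.
Scaling by 3 multiplies the area by 3² = 9 (so the new area is 891/2) and multiplies the boundary lattice-point count by 3, giving 33.
By Pick's theorem, the interior count of the dilated polygon is 891/2 − 33/2 + 1 = 430.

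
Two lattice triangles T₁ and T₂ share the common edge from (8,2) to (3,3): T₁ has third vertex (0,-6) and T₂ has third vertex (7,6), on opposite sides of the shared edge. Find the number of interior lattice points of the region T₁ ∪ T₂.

The union is the simple quadrilateral with vertices (8,2), (0,-6), (3,3), (7,6) in order.
By the shoelace formula, twice the signed area is |(8·(-6) − 0·2) + (0·3 − 3·(-6)) + (3·6 − 7·3) + (7·2 − 8·6)| = 67, so the area is 33.5.
Along each edge there are gcd(|Δx|,|Δy|)+1 lattice points, so counting each shared vertex once the boundary has gcd(8,8) + gcd(3,9) + gcd(4,3) + gcd(1,4) = 8+3+1+1 = 13.
By Pick's theorem I = A − B/2 + 1 = 33.5 − 13/2 + 1 = 28.

28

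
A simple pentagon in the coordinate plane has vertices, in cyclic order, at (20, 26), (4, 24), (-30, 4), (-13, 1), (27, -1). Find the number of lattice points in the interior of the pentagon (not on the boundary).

918

The shoelace formula gives twice the area as |(20·24 − 4·26) + (4·4 − (-30)·24) + ((-30)·1 − (-13)·4) + ((-13)·(-1) − 27·1) + (27·26 − 20·(-1))| = 1842, so the area is 921.
Along each edge there are gcd(|Δx|,|Δy|)+1 lattice points, so counting each shared vertex once the boundary has gcd(16,2) + gcd(34,20) + gcd(17,3) + gcd(40,2) + gcd(7,27) = 2+2+1+2+1 = 8.
By Pick's theorem A = I + B/2 − 1, so I = 921 − 8/2 + 1 = 918.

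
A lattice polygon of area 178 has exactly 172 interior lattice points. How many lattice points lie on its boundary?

Pick's theorem gives A = I + B/2 − 1, so B = 2(A − I + 1) = 2(178 − 172 + 1) = 14.

14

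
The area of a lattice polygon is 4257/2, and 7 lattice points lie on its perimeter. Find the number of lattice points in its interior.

2126

Pick's theorem A = I + B/2 − 1 rearranges to I = A − B/2 + 1 = 4257/2 − 7/2 + 1 = 2126.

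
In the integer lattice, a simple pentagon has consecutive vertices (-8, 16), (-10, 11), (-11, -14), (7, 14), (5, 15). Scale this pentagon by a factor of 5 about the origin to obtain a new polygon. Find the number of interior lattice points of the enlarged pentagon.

6386

By the shoelace formula, twice the signed area is |((-8)·11 − (-10)·16) + ((-10)·(-14) − (-11)·11) + ((-11)·14 − 7·(-14)) + (7·15 − 5·14) + (5·16 − (-8)·15)| = 512, so the area is 256.
Along each edge there are gcd(|Δx|,|Δy|)+1 lattice points, so counting each shared vertex once the boundary has gcd(2,5) + gcd(1,25) + gcd(18,28) + gcd(2,1) + gcd(13,1) = 1+1+2+1+1 = 6.
Scaling by 5 multiplies the area by 5² = 25 (so the new area is 6400) and multiplies the boundary lattice-point count by 5, giving 30.
By Pick's theorem, the interior count of the dilated polygon is 6400 − 30/2 + 1 = 6386.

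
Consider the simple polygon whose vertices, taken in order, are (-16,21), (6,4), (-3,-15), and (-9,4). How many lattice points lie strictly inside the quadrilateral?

269

Using the shoelace formula, 2A = |[(-16)·4 − 6·21] + [6·(-15) − (-3)·4] + [(-3)·4 − (-9)·(-15)] + [(-9)·21 − (-16)·4]| = 540, so the area is 270.
Summing gcd(|Δx|,|Δy|) over the edges gives the boundary count: gcd(22,17) + gcd(9,19) + gcd(6,19) + gcd(7,17) = 1+1+1+1 = 4.
By Pick's theorem A = I + B/2 − 1, so I = 270 − 4/2 + 1 = 269.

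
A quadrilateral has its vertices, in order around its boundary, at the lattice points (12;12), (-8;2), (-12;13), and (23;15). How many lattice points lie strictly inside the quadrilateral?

The shoelace formula gives twice the area as |(12·2 − (-8)·12) + ((-8)·13 − (-12)·2) + ((-12)·15 − 23·13) + (23·12 − 12·15)| = 343, so the area is 171.5.
Summing gcd(|Δx|,|Δy|) over the edges gives the boundary count: gcd(20,10) + gcd(4,11) + gcd(35,2) + gcd(11,3) = 10+1+1+1 = 13.
By Pick's theorem A = I + B/2 − 1, so I = 171.5 − 13/2 + 1 = 166.

166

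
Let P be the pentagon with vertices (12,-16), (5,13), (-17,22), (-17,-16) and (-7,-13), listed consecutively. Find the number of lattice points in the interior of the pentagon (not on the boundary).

775

The shoelace formula gives twice the area as |(12·13 − 5·(-16)) + (5·22 − (-17)·13) + ((-17)·(-16) − (-17)·22) + ((-17)·(-13) − (-7)·(-16)) + ((-7)·(-16) − 12·(-13))| = 1590, so the area is 795.
Summing gcd(|Δx|,|Δy|) over the edges gives the boundary count: gcd(7,29) + gcd(22,9) + gcd(0,38) + gcd(10,3) + gcd(19,3) = 1+1+38+1+1 = 42.
Pick's theorem gives I = A − B/2 + 1 = 795 − 42/2 + 1 = 775.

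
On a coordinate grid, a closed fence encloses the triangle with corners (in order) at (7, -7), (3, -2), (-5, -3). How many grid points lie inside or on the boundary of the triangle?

26

By the shoelace formula, twice the signed area is |(7·(-2) − 3·(-7)) + (3·(-3) − (-5)·(-2)) + ((-5)·(-7) − 7·(-3))| = 44, so the area is 22.
Along each edge there are gcd(|Δx|,|Δy|)+1 lattice points, so counting each shared vertex once the boundary has gcd(4,5) + gcd(8,1) + gcd(12,4) = 1+1+4 = 6.
Pick's theorem gives I = A − B/2 + 1 = 22 − 6/2 + 1 = 20, so the closed region contains I + B = 20 + 6 = 26 lattice points.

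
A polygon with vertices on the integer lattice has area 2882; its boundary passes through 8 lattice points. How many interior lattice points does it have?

2879

Pick's theorem A = I + B/2 − 1 rearranges to I = A − B/2 + 1 = 2882 − 8/2 + 1 = 2879.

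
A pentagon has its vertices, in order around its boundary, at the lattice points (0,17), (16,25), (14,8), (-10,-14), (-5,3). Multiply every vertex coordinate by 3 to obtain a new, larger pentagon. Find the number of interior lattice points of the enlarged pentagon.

Using the shoelace formula, 2A = |(0·25 − 16·17) + (16·8 − 14·25) + (14·(-14) − (-10)·8) + ((-10)·3 − (-5)·(-14)) + ((-5)·17 − 0·3)| = 795, so the area is 397.5.
Summing gcd(|Δx|,|Δy|) over the edges gives the boundary count: gcd(16,8) + gcd(2,17) + gcd(24,22) + gcd(5,17) + gcd(5,14) = 8+1+2+1+1 = 13.
Scaling by 3 multiplies the area by 3² = 9 (so the new area is 3577.5) and multiplies the boundary lattice-point count by 3, giving 39.
By Pick's theorem, the interior count of the dilated polygon is 3577.5 − 39/2 + 1 = 3559.

3559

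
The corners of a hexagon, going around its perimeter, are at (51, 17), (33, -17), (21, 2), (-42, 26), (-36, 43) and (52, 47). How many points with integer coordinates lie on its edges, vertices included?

12

Along each edge there are gcd(|Δx|,|Δy|)+1 lattice points, so counting each shared vertex once the boundary has gcd(18,34) + gcd(12,19) + gcd(63,24) + gcd(6,17) + gcd(88,4) + gcd(1,30) = 2+1+3+1+4+1 = 12.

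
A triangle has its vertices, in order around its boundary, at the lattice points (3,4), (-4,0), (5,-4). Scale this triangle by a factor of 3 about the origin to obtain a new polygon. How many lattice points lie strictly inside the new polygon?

283

Using the shoelace formula, 2A = |(3·0 − (-4)·4) + ((-4)·(-4) − 5·0) + (5·4 − 3·(-4))| = 64, so the area is 32.
Along each edge there are gcd(|Δx|,|Δy|)+1 lattice points, so counting each shared vertex once the boundary has gcd(7,4) + gcd(9,4) + gcd(2,8) = 1+1+2 = 4.
Scaling by 3 multiplies the area by 3² = 9 (so the new area is 288) and multiplies the boundary lattice-point count by 3, giving 12.
By Pick's theorem, the interior count of the dilated polygon is 288 − 12/2 + 1 = 283.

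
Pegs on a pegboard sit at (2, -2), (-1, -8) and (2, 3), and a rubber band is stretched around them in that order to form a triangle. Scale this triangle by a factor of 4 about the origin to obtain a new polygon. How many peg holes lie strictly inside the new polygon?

The shoelace formula gives twice the area as |(2·(-8) − (-1)·(-2)) + ((-1)·3 − 2·(-8)) + (2·(-2) − 2·3)| = 15, so the area is 7.5.
Summing gcd(|Δx|,|Δy|) over the edges gives the boundary count: gcd(3,6) + gcd(3,11) + gcd(0,5) = 3+1+5 = 9.
Scaling by 4 multiplies the area by 4² = 16 (so the new area is 120) and multiplies the boundary lattice-point count by 4, giving 36.
By Pick's theorem, the interior count of the dilated polygon is 120 − 36/2 + 1 = 103.

103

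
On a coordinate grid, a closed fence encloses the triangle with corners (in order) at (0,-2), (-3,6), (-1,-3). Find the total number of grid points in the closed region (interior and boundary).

8

By the shoelace formula, twice the signed area is |(0·6 − (-3)·(-2)) + ((-3)·(-3) − (-1)·6) + ((-1)·(-2) − 0·(-3))| = 11, so the area is 11/2.
Along each edge there are gcd(|Δx|,|Δy|)+1 lattice points, so counting each shared vertex once the boundary has gcd(3,8) + gcd(2,9) + gcd(1,1) = 1+1+1 = 3.
Pick's theorem gives I = A − B/2 + 1 = 11/2 − 3/2 + 1 = 5, so the closed region contains I + B = 5 + 3 = 8 lattice points.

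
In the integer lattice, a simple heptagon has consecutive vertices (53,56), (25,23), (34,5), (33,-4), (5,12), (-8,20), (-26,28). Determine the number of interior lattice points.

1577

The shoelace formula gives twice the area as |[53·23 − 25·56] + [25·5 − 34·23] + [34·(-4) − 33·5] + [33·12 − 5·(-4)] + [5·20 − (-8)·12] + [(-8)·28 − (-26)·20] + [(-26)·56 − 53·28]| = 3171, so the area is 3171/2.
Summing gcd(|Δx|,|Δy|) over the edges gives the boundary count: gcd(28,33) + gcd(9,18) + gcd(1,9) + gcd(28,16) + gcd(13,8) + gcd(18,8) + gcd(79,28) = 1+9+1+4+1+2+1 = 19.
By Pick's theorem A = I + B/2 − 1, so I = 3171/2 − 19/2 + 1 = 1577.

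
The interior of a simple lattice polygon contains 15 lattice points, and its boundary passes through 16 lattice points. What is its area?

By Pick's theorem, A = I + B/2 − 1 = 15 + 16/2 − 1 = 22.

22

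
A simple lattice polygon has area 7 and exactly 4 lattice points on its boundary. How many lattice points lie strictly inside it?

From Pick's theorem, I = A − B/2 + 1 = 7 − 4/2 + 1 = 6.

6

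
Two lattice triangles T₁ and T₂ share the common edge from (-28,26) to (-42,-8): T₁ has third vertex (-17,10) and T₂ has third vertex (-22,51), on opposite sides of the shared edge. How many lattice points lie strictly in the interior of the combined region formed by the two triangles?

371

The union is the simple quadrilateral with vertices (-28,26), (-17,10), (-42,-8), (-22,51) in order.
Using the shoelace formula, 2A = |((-28)·10 − (-17)·26) + ((-17)·(-8) − (-42)·10) + ((-42)·51 − (-22)·(-8)) + ((-22)·26 − (-28)·51)| = 744, so the area is 372.
Summing gcd(|Δx|,|Δy|) over the edges gives the boundary count: gcd(11,16) + gcd(25,18) + gcd(20,59) + gcd(6,25) = 1+1+1+1 = 4.
By Pick's theorem I = A − B/2 + 1 = 372 − 4/2 + 1 = 371.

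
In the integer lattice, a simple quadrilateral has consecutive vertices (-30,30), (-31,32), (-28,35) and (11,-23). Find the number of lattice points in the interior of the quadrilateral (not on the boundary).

By the shoelace formula, twice the signed area is |((-30)·32 − (-31)·30) + ((-31)·35 − (-28)·32) + ((-28)·(-23) − 11·35) + (11·30 − (-30)·(-23))| = 320, so the area is 160.
The number of boundary lattice points is Σ gcd(|Δx|,|Δy|) = gcd(1,2) + gcd(3,3) + gcd(39,58) + gcd(41,53) = 1+3+1+1 = 6.
By Pick's theorem A = I + B/2 − 1, so I = 160 − 6/2 + 1 = 158.

158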